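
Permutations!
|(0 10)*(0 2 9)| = 4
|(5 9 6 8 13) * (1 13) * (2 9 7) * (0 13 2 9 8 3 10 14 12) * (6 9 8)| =|(0 13 5 7 8 1 2 6 3 10 14 12)| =12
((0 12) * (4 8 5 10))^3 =((0 12)(4 8 5 10))^3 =(0 12)(4 10 5 8)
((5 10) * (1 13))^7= ((1 13)(5 10))^7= (1 13)(5 10)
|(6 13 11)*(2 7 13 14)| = |(2 7 13 11 6 14)| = 6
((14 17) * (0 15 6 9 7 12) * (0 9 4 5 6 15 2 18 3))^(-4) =(18)(4 6 5)(7 9 12)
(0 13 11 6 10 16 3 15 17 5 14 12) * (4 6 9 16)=(0 13 11 9 16 3 15 17 5 14 12)(4 6 10)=[13, 1, 2, 15, 6, 14, 10, 7, 8, 16, 4, 9, 0, 11, 12, 17, 3, 5]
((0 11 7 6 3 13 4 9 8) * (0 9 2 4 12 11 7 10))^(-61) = (0 3 11 7 13 10 6 12)(2 4)(8 9)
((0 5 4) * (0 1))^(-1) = ((0 5 4 1))^(-1) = (0 1 4 5)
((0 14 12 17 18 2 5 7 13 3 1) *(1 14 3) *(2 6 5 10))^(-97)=(0 14 17 6 7 1 3 12 18 5 13)(2 10)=((0 3 14 12 17 18 6 5 7 13 1)(2 10))^(-97)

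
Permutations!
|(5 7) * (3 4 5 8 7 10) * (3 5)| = |(3 4)(5 10)(7 8)| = 2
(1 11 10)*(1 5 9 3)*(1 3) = [0, 11, 2, 3, 4, 9, 6, 7, 8, 1, 5, 10] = (1 11 10 5 9)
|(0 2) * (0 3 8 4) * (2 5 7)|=|(0 5 7 2 3 8 4)|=7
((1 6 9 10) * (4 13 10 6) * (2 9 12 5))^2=((1 4 13 10)(2 9 6 12 5))^2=(1 13)(2 6 5 9 12)(4 10)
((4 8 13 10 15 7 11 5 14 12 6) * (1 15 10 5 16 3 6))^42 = (1 11 6 13 12 7 3 8 14 15 16 4 5)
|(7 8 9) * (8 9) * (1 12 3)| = 6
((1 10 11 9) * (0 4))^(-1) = (0 4)(1 9 11 10)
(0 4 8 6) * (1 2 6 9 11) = [4, 2, 6, 3, 8, 5, 0, 7, 9, 11, 10, 1] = (0 4 8 9 11 1 2 6)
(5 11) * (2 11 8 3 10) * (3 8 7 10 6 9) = [0, 1, 11, 6, 4, 7, 9, 10, 8, 3, 2, 5] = (2 11 5 7 10)(3 6 9)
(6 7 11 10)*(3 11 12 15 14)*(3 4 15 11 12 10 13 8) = (3 12 11 13 8)(4 15 14)(6 7 10) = [0, 1, 2, 12, 15, 5, 7, 10, 3, 9, 6, 13, 11, 8, 4, 14]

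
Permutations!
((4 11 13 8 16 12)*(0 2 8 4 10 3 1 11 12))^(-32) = ((0 2 8 16)(1 11 13 4 12 10 3))^(-32) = (16)(1 4 3 13 10 11 12)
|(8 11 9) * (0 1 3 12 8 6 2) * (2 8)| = |(0 1 3 12 2)(6 8 11 9)| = 20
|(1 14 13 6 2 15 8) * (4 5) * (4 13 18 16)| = |(1 14 18 16 4 5 13 6 2 15 8)| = 11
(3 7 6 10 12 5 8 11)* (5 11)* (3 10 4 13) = [0, 1, 2, 7, 13, 8, 4, 6, 5, 9, 12, 10, 11, 3] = (3 7 6 4 13)(5 8)(10 12 11)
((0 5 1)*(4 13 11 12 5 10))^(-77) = ((0 10 4 13 11 12 5 1))^(-77) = (0 13 5 10 11 1 4 12)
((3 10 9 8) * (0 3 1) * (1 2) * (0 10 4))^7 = ((0 3 4)(1 10 9 8 2))^7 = (0 3 4)(1 9 2 10 8)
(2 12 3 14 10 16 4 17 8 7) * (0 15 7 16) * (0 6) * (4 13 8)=(0 15 7 2 12 3 14 10 6)(4 17)(8 16 13)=[15, 1, 12, 14, 17, 5, 0, 2, 16, 9, 6, 11, 3, 8, 10, 7, 13, 4]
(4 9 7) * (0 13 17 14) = (0 13 17 14)(4 9 7) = [13, 1, 2, 3, 9, 5, 6, 4, 8, 7, 10, 11, 12, 17, 0, 15, 16, 14]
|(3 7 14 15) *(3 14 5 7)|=2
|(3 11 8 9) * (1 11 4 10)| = |(1 11 8 9 3 4 10)| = 7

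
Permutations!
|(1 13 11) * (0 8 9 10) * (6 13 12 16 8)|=10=|(0 6 13 11 1 12 16 8 9 10)|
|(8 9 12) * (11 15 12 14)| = 6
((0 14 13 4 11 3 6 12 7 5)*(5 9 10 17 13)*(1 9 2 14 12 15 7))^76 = ((0 12 1 9 10 17 13 4 11 3 6 15 7 2 14 5))^76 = (0 7 11 10)(1 14 6 13)(2 3 17 12)(4 9 5 15)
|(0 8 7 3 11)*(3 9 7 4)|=|(0 8 4 3 11)(7 9)|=10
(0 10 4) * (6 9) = [10, 1, 2, 3, 0, 5, 9, 7, 8, 6, 4] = (0 10 4)(6 9)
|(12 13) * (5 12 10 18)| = 5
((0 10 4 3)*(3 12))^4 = (0 3 12 4 10)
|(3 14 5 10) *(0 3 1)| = 6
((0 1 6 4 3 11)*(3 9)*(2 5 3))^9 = (11)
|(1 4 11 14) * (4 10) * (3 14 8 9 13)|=|(1 10 4 11 8 9 13 3 14)|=9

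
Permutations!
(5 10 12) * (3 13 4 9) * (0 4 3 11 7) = (0 4 9 11 7)(3 13)(5 10 12) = [4, 1, 2, 13, 9, 10, 6, 0, 8, 11, 12, 7, 5, 3]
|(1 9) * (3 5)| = 2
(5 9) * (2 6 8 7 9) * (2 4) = (2 6 8 7 9 5 4) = [0, 1, 6, 3, 2, 4, 8, 9, 7, 5]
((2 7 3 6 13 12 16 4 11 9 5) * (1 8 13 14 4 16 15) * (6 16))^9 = ((1 8 13 12 15)(2 7 3 16 6 14 4 11 9 5))^9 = (1 15 12 13 8)(2 5 9 11 4 14 6 16 3 7)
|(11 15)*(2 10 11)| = 4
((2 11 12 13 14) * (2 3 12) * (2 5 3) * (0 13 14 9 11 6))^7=((0 13 9 11 5 3 12 14 2 6))^7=(0 14 5 13 2 3 9 6 12 11)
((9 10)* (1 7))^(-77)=(1 7)(9 10)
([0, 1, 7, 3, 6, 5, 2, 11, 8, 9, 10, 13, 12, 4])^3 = (2 13)(4 7)(6 11)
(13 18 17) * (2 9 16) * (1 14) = [0, 14, 9, 3, 4, 5, 6, 7, 8, 16, 10, 11, 12, 18, 1, 15, 2, 13, 17] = (1 14)(2 9 16)(13 18 17)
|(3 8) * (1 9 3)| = |(1 9 3 8)| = 4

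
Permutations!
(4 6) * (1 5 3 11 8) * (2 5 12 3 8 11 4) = (1 12 3 4 6 2 5 8) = [0, 12, 5, 4, 6, 8, 2, 7, 1, 9, 10, 11, 3]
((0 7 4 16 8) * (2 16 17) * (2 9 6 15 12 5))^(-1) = ((0 7 4 17 9 6 15 12 5 2 16 8))^(-1) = (0 8 16 2 5 12 15 6 9 17 4 7)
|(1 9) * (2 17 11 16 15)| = 10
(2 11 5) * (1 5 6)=[0, 5, 11, 3, 4, 2, 1, 7, 8, 9, 10, 6]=(1 5 2 11 6)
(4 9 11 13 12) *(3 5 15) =[0, 1, 2, 5, 9, 15, 6, 7, 8, 11, 10, 13, 4, 12, 14, 3] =(3 5 15)(4 9 11 13 12)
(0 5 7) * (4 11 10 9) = (0 5 7)(4 11 10 9) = [5, 1, 2, 3, 11, 7, 6, 0, 8, 4, 9, 10]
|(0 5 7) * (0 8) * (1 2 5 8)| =|(0 8)(1 2 5 7)| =4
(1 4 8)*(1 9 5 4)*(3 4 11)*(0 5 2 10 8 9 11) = (0 5)(2 10 8 11 3 4 9) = [5, 1, 10, 4, 9, 0, 6, 7, 11, 2, 8, 3]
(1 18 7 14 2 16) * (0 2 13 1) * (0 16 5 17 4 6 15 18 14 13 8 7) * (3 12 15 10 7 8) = [2, 14, 5, 12, 6, 17, 10, 13, 8, 9, 7, 11, 15, 1, 3, 18, 16, 4, 0] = (0 2 5 17 4 6 10 7 13 1 14 3 12 15 18)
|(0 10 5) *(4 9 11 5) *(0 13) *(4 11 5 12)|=8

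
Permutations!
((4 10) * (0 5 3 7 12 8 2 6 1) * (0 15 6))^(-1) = ((0 5 3 7 12 8 2)(1 15 6)(4 10))^(-1) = (0 2 8 12 7 3 5)(1 6 15)(4 10)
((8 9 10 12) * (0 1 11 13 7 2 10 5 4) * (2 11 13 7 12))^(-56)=((0 1 13 12 8 9 5 4)(2 10)(7 11))^(-56)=(13)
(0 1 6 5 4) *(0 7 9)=(0 1 6 5 4 7 9)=[1, 6, 2, 3, 7, 4, 5, 9, 8, 0]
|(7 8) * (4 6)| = |(4 6)(7 8)| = 2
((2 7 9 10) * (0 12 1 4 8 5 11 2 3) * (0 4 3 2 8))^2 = (0 1 4 12 3)(2 9)(5 8 11)(7 10) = ((0 12 1 3 4)(2 7 9 10)(5 11 8))^2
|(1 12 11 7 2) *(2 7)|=|(1 12 11 2)|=4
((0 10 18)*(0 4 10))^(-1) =(4 18 10)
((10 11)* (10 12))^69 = (12)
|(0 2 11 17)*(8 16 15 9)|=4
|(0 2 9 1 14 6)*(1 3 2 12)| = 15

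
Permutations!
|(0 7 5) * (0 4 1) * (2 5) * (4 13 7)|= 12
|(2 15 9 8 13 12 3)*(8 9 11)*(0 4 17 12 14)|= |(0 4 17 12 3 2 15 11 8 13 14)|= 11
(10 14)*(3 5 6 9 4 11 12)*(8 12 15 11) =(3 5 6 9 4 8 12)(10 14)(11 15) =[0, 1, 2, 5, 8, 6, 9, 7, 12, 4, 14, 15, 3, 13, 10, 11]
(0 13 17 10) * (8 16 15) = (0 13 17 10)(8 16 15) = [13, 1, 2, 3, 4, 5, 6, 7, 16, 9, 0, 11, 12, 17, 14, 8, 15, 10]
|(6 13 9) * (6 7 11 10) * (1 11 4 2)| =9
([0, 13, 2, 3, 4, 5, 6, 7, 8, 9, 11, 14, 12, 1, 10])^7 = (1 13)(10 11 14)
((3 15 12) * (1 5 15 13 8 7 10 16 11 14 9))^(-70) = (1 10 12 14 8 5 16 3 9 7 15 11 13)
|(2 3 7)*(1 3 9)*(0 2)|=6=|(0 2 9 1 3 7)|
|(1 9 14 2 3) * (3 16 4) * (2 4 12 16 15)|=10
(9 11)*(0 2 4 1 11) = (0 2 4 1 11 9) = [2, 11, 4, 3, 1, 5, 6, 7, 8, 0, 10, 9]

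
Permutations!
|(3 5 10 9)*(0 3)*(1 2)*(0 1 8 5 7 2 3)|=|(1 3 7 2 8 5 10 9)|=8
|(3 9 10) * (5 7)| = 6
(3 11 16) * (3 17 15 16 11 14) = (3 14)(15 16 17) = [0, 1, 2, 14, 4, 5, 6, 7, 8, 9, 10, 11, 12, 13, 3, 16, 17, 15]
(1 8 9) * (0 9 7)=(0 9 1 8 7)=[9, 8, 2, 3, 4, 5, 6, 0, 7, 1]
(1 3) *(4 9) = (1 3)(4 9) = [0, 3, 2, 1, 9, 5, 6, 7, 8, 4]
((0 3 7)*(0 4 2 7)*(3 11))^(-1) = ((0 11 3)(2 7 4))^(-1) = (0 3 11)(2 4 7)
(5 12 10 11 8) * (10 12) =(12)(5 10 11 8) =[0, 1, 2, 3, 4, 10, 6, 7, 5, 9, 11, 8, 12]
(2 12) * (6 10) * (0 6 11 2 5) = (0 6 10 11 2 12 5) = [6, 1, 12, 3, 4, 0, 10, 7, 8, 9, 11, 2, 5]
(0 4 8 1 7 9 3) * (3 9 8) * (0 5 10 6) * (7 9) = (0 4 3 5 10 6)(1 9 7 8) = [4, 9, 2, 5, 3, 10, 0, 8, 1, 7, 6]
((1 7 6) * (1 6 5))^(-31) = ((1 7 5))^(-31) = (1 5 7)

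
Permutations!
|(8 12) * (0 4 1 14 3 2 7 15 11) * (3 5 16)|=22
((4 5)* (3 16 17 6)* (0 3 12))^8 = ((0 3 16 17 6 12)(4 5))^8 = (0 16 6)(3 17 12)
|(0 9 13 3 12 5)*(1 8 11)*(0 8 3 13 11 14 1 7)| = |(0 9 11 7)(1 3 12 5 8 14)| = 12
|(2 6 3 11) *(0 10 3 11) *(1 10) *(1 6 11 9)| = 6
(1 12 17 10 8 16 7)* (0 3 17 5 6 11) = (0 3 17 10 8 16 7 1 12 5 6 11) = [3, 12, 2, 17, 4, 6, 11, 1, 16, 9, 8, 0, 5, 13, 14, 15, 7, 10]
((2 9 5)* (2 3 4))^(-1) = ((2 9 5 3 4))^(-1) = (2 4 3 5 9)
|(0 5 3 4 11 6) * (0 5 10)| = 10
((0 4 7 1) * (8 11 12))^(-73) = ((0 4 7 1)(8 11 12))^(-73) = (0 1 7 4)(8 12 11)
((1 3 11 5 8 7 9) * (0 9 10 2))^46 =(0 8 1 10 11)(2 5 9 7 3)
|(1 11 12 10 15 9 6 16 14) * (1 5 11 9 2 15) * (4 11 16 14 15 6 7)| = |(1 9 7 4 11 12 10)(2 6 14 5 16 15)| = 42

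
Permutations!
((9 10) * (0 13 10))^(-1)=(0 9 10 13)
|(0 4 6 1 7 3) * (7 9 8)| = |(0 4 6 1 9 8 7 3)| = 8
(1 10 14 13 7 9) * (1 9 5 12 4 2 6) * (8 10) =(1 8 10 14 13 7 5 12 4 2 6) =[0, 8, 6, 3, 2, 12, 1, 5, 10, 9, 14, 11, 4, 7, 13]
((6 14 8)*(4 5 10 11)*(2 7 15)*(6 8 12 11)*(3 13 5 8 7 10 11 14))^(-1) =(2 15 7 8 4 11 5 13 3 6 10)(12 14)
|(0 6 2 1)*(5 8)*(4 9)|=|(0 6 2 1)(4 9)(5 8)|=4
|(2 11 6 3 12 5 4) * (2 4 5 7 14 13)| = 8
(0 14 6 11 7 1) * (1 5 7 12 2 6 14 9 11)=[9, 0, 6, 3, 4, 7, 1, 5, 8, 11, 10, 12, 2, 13, 14]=(14)(0 9 11 12 2 6 1)(5 7)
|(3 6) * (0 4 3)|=4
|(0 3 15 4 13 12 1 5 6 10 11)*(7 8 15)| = |(0 3 7 8 15 4 13 12 1 5 6 10 11)| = 13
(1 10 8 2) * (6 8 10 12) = (1 12 6 8 2) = [0, 12, 1, 3, 4, 5, 8, 7, 2, 9, 10, 11, 6]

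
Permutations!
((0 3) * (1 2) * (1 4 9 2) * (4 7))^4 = ((0 3)(2 7 4 9))^4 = (9)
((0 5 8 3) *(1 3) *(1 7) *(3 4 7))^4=(8)(1 4 7)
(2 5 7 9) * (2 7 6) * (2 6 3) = (2 5 3)(7 9) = [0, 1, 5, 2, 4, 3, 6, 9, 8, 7]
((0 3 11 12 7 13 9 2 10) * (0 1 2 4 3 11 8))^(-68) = ((0 11 12 7 13 9 4 3 8)(1 2 10))^(-68) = (0 13 8 7 3 12 4 11 9)(1 2 10)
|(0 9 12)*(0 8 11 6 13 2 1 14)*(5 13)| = 11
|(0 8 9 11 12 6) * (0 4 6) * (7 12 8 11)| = |(0 11 8 9 7 12)(4 6)| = 6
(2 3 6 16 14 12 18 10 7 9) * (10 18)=(18)(2 3 6 16 14 12 10 7 9)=[0, 1, 3, 6, 4, 5, 16, 9, 8, 2, 7, 11, 10, 13, 12, 15, 14, 17, 18]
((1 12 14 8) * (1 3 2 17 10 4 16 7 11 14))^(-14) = (2 11 10 8 16)(3 7 17 14 4)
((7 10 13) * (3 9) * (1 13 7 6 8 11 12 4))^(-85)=(1 4 12 11 8 6 13)(3 9)(7 10)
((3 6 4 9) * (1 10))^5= ((1 10)(3 6 4 9))^5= (1 10)(3 6 4 9)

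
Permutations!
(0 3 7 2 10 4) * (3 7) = [7, 1, 10, 3, 0, 5, 6, 2, 8, 9, 4] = (0 7 2 10 4)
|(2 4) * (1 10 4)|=4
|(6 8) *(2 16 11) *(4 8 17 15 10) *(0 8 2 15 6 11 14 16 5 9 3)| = |(0 8 11 15 10 4 2 5 9 3)(6 17)(14 16)| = 10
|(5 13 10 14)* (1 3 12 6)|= |(1 3 12 6)(5 13 10 14)|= 4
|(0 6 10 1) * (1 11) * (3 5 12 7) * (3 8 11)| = |(0 6 10 3 5 12 7 8 11 1)| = 10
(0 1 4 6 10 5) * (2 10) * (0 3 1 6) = (0 6 2 10 5 3 1 4) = [6, 4, 10, 1, 0, 3, 2, 7, 8, 9, 5]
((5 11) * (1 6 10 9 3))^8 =((1 6 10 9 3)(5 11))^8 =(11)(1 9 6 3 10)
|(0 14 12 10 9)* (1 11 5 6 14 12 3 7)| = 28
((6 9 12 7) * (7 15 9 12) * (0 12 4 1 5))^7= (0 1 6 9 12 5 4 7 15)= ((0 12 15 9 7 6 4 1 5))^7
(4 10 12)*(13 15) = (4 10 12)(13 15) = [0, 1, 2, 3, 10, 5, 6, 7, 8, 9, 12, 11, 4, 15, 14, 13]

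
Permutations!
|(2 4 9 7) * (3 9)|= 5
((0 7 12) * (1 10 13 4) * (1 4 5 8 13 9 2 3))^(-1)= (0 12 7)(1 3 2 9 10)(5 13 8)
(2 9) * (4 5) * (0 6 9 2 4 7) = (0 6 9 4 5 7) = [6, 1, 2, 3, 5, 7, 9, 0, 8, 4]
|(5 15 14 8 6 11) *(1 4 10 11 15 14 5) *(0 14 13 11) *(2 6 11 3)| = 42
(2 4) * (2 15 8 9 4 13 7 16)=[0, 1, 13, 3, 15, 5, 6, 16, 9, 4, 10, 11, 12, 7, 14, 8, 2]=(2 13 7 16)(4 15 8 9)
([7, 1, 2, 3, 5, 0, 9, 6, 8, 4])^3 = (0 9)(4 7)(5 6)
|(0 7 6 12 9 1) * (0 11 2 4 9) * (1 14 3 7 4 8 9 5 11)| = |(0 4 5 11 2 8 9 14 3 7 6 12)| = 12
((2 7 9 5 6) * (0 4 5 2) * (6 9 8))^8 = (9)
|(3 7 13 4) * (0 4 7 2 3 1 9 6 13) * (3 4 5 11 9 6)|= 11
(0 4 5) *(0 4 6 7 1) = (0 6 7 1)(4 5) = [6, 0, 2, 3, 5, 4, 7, 1]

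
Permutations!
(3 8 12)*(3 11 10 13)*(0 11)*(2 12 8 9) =(0 11 10 13 3 9 2 12) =[11, 1, 12, 9, 4, 5, 6, 7, 8, 2, 13, 10, 0, 3]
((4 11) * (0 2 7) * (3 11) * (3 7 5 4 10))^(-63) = ((0 2 5 4 7)(3 11 10))^(-63) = (11)(0 5 7 2 4)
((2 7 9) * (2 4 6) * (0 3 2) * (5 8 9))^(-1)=((0 3 2 7 5 8 9 4 6))^(-1)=(0 6 4 9 8 5 7 2 3)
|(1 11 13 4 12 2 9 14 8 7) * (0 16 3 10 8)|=|(0 16 3 10 8 7 1 11 13 4 12 2 9 14)|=14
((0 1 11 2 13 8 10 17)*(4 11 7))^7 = (0 8 11 1 10 2 7 17 13 4)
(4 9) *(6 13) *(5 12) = (4 9)(5 12)(6 13) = [0, 1, 2, 3, 9, 12, 13, 7, 8, 4, 10, 11, 5, 6]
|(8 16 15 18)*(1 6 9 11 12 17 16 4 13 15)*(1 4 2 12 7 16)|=14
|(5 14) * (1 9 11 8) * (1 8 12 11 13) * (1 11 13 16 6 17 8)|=|(1 9 16 6 17 8)(5 14)(11 12 13)|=6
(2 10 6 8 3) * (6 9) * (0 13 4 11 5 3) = (0 13 4 11 5 3 2 10 9 6 8) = [13, 1, 10, 2, 11, 3, 8, 7, 0, 6, 9, 5, 12, 4]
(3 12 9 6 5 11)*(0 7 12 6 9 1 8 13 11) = (0 7 12 1 8 13 11 3 6 5) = [7, 8, 2, 6, 4, 0, 5, 12, 13, 9, 10, 3, 1, 11]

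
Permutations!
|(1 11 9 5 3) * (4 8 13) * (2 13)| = 20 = |(1 11 9 5 3)(2 13 4 8)|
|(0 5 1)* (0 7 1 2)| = 6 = |(0 5 2)(1 7)|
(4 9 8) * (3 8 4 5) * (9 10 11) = [0, 1, 2, 8, 10, 3, 6, 7, 5, 4, 11, 9] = (3 8 5)(4 10 11 9)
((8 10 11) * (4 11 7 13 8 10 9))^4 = ((4 11 10 7 13 8 9))^4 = (4 13 11 8 10 9 7)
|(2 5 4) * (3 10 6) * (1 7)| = 6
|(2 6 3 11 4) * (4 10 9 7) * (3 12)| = 9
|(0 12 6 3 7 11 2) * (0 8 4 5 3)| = |(0 12 6)(2 8 4 5 3 7 11)| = 21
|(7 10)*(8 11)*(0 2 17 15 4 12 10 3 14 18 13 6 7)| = 42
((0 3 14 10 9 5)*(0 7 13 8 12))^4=((0 3 14 10 9 5 7 13 8 12))^4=(0 9 8 14 7)(3 5 12 10 13)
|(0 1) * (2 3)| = |(0 1)(2 3)| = 2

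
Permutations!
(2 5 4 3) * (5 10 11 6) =(2 10 11 6 5 4 3) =[0, 1, 10, 2, 3, 4, 5, 7, 8, 9, 11, 6]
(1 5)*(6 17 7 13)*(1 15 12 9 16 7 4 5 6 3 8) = (1 6 17 4 5 15 12 9 16 7 13 3 8) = [0, 6, 2, 8, 5, 15, 17, 13, 1, 16, 10, 11, 9, 3, 14, 12, 7, 4]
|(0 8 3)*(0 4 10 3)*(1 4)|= 4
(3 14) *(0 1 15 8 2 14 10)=(0 1 15 8 2 14 3 10)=[1, 15, 14, 10, 4, 5, 6, 7, 2, 9, 0, 11, 12, 13, 3, 8]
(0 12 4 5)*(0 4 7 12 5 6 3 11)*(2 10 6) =(0 5 4 2 10 6 3 11)(7 12) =[5, 1, 10, 11, 2, 4, 3, 12, 8, 9, 6, 0, 7]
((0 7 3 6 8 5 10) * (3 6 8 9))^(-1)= (0 10 5 8 3 9 6 7)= ((0 7 6 9 3 8 5 10))^(-1)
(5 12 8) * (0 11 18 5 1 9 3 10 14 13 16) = [11, 9, 2, 10, 4, 12, 6, 7, 1, 3, 14, 18, 8, 16, 13, 15, 0, 17, 5] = (0 11 18 5 12 8 1 9 3 10 14 13 16)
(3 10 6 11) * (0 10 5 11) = (0 10 6)(3 5 11) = [10, 1, 2, 5, 4, 11, 0, 7, 8, 9, 6, 3]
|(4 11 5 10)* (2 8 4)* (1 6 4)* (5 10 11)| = |(1 6 4 5 11 10 2 8)| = 8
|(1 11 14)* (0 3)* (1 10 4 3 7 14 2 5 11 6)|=|(0 7 14 10 4 3)(1 6)(2 5 11)|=6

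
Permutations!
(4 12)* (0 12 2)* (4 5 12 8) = (0 8 4 2)(5 12) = [8, 1, 0, 3, 2, 12, 6, 7, 4, 9, 10, 11, 5]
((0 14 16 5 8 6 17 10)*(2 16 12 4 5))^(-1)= (0 10 17 6 8 5 4 12 14)(2 16)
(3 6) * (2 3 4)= (2 3 6 4)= [0, 1, 3, 6, 2, 5, 4]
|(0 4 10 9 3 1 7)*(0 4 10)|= |(0 10 9 3 1 7 4)|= 7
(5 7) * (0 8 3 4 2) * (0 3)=[8, 1, 3, 4, 2, 7, 6, 5, 0]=(0 8)(2 3 4)(5 7)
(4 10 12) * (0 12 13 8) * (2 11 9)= (0 12 4 10 13 8)(2 11 9)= [12, 1, 11, 3, 10, 5, 6, 7, 0, 2, 13, 9, 4, 8]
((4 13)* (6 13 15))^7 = (4 13 6 15) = ((4 15 6 13))^7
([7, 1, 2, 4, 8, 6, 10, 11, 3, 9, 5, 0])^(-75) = (11)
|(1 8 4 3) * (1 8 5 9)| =3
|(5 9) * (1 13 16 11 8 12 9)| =|(1 13 16 11 8 12 9 5)| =8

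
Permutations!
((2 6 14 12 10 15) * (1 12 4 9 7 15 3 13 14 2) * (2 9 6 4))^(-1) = (1 15 7 9 6 4 2 14 13 3 10 12)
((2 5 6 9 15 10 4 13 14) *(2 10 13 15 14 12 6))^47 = (2 5)(4 10 14 9 6 12 13 15)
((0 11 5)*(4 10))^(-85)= ((0 11 5)(4 10))^(-85)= (0 5 11)(4 10)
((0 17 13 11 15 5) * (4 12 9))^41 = (0 5 15 11 13 17)(4 9 12)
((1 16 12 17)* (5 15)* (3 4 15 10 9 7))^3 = ((1 16 12 17)(3 4 15 5 10 9 7))^3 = (1 17 12 16)(3 5 7 15 9 4 10)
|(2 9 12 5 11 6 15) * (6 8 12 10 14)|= 12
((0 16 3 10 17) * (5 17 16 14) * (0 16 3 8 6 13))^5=(0 8 5 13 16 14 6 17)(3 10)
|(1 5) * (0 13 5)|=|(0 13 5 1)|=4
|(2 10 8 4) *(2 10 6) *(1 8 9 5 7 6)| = 9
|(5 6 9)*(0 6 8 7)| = 6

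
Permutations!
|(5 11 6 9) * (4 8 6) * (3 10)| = 6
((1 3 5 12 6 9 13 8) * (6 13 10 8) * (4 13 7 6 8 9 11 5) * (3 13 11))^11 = ((1 13 8)(3 4 11 5 12 7 6)(9 10))^11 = (1 8 13)(3 12 4 7 11 6 5)(9 10)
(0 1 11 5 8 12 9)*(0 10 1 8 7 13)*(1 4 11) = (0 8 12 9 10 4 11 5 7 13) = [8, 1, 2, 3, 11, 7, 6, 13, 12, 10, 4, 5, 9, 0]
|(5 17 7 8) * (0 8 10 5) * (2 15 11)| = 12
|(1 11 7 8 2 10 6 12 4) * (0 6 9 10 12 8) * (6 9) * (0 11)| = |(0 9 10 6 8 2 12 4 1)(7 11)| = 18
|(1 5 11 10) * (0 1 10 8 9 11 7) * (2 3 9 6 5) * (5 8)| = 8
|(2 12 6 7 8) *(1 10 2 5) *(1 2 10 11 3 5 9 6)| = 12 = |(1 11 3 5 2 12)(6 7 8 9)|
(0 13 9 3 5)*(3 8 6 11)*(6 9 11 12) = (0 13 11 3 5)(6 12)(8 9) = [13, 1, 2, 5, 4, 0, 12, 7, 9, 8, 10, 3, 6, 11]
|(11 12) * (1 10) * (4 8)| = 2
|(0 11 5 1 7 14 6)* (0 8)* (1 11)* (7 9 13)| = 8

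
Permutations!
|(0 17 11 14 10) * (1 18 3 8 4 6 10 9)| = 12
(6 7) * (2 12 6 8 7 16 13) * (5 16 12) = (2 5 16 13)(6 12)(7 8) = [0, 1, 5, 3, 4, 16, 12, 8, 7, 9, 10, 11, 6, 2, 14, 15, 13]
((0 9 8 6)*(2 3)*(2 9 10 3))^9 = (0 9)(3 6)(8 10)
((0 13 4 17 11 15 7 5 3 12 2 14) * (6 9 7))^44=((0 13 4 17 11 15 6 9 7 5 3 12 2 14))^44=(0 4 11 6 7 3 2)(5 12 14 13 17 15 9)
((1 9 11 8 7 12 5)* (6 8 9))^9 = (1 7)(5 8)(6 12)(9 11)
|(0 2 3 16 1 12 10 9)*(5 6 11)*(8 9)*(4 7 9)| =33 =|(0 2 3 16 1 12 10 8 4 7 9)(5 6 11)|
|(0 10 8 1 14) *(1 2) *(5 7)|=|(0 10 8 2 1 14)(5 7)|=6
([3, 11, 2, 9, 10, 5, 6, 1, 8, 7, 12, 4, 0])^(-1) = [12, 7, 2, 0, 11, 5, 6, 9, 8, 3, 4, 1, 10]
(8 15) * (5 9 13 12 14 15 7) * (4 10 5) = [0, 1, 2, 3, 10, 9, 6, 4, 7, 13, 5, 11, 14, 12, 15, 8] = (4 10 5 9 13 12 14 15 8 7)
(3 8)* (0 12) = (0 12)(3 8) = [12, 1, 2, 8, 4, 5, 6, 7, 3, 9, 10, 11, 0]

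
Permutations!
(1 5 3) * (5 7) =(1 7 5 3) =[0, 7, 2, 1, 4, 3, 6, 5]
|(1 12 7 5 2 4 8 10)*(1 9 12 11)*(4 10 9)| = 8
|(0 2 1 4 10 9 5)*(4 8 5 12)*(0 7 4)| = 10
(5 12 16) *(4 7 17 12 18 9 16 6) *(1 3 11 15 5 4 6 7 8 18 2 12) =[0, 3, 12, 11, 8, 2, 6, 17, 18, 16, 10, 15, 7, 13, 14, 5, 4, 1, 9] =(1 3 11 15 5 2 12 7 17)(4 8 18 9 16)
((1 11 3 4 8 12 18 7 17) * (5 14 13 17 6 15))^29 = (1 11 3 4 8 12 18 7 6 15 5 14 13 17)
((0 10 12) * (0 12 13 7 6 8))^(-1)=(0 8 6 7 13 10)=((0 10 13 7 6 8))^(-1)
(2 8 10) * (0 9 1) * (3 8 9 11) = [11, 0, 9, 8, 4, 5, 6, 7, 10, 1, 2, 3] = (0 11 3 8 10 2 9 1)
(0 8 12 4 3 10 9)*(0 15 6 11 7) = (0 8 12 4 3 10 9 15 6 11 7) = [8, 1, 2, 10, 3, 5, 11, 0, 12, 15, 9, 7, 4, 13, 14, 6]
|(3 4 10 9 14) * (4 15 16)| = |(3 15 16 4 10 9 14)| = 7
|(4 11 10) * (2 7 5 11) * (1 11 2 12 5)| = 8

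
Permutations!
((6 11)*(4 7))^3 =((4 7)(6 11))^3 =(4 7)(6 11)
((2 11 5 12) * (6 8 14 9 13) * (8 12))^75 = (2 8 13)(5 9 12)(6 11 14)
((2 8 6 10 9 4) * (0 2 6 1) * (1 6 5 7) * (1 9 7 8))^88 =((0 2 1)(4 5 8 6 10 7 9))^88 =(0 2 1)(4 10 5 7 8 9 6)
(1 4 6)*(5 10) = (1 4 6)(5 10) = [0, 4, 2, 3, 6, 10, 1, 7, 8, 9, 5]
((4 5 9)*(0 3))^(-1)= ((0 3)(4 5 9))^(-1)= (0 3)(4 9 5)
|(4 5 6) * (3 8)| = 6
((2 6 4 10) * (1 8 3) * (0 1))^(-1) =((0 1 8 3)(2 6 4 10))^(-1) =(0 3 8 1)(2 10 4 6)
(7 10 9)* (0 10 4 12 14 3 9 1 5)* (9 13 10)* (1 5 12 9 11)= (0 11 1 12 14 3 13 10 5)(4 9 7)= [11, 12, 2, 13, 9, 0, 6, 4, 8, 7, 5, 1, 14, 10, 3]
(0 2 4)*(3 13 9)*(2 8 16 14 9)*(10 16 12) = (0 8 12 10 16 14 9 3 13 2 4) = [8, 1, 4, 13, 0, 5, 6, 7, 12, 3, 16, 11, 10, 2, 9, 15, 14]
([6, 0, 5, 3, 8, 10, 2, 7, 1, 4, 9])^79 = (0 8 9 5 6 1 4 10 2)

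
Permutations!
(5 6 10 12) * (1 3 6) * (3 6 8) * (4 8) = (1 6 10 12 5)(3 4 8) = [0, 6, 2, 4, 8, 1, 10, 7, 3, 9, 12, 11, 5]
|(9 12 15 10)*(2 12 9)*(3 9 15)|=6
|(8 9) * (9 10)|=|(8 10 9)|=3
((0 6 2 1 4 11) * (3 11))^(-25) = (0 1 11 2 3 6 4)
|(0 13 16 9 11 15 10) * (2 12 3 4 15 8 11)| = 10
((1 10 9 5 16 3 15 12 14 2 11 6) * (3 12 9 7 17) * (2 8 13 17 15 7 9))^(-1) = (1 6 11 2 15 7 3 17 13 8 14 12 16 5 9 10)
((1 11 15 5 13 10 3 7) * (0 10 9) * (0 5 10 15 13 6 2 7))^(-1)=((0 15 10 3)(1 11 13 9 5 6 2 7))^(-1)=(0 3 10 15)(1 7 2 6 5 9 13 11)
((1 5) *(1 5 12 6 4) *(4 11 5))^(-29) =(1 12 6 11 5 4)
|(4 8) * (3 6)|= 2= |(3 6)(4 8)|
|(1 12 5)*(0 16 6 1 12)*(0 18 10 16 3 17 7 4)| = 10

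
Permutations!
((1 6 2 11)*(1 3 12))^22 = (1 3 2)(6 12 11) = ((1 6 2 11 3 12))^22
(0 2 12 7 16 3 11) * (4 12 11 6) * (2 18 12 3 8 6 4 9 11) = (0 18 12 7 16 8 6 9 11)(3 4) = [18, 1, 2, 4, 3, 5, 9, 16, 6, 11, 10, 0, 7, 13, 14, 15, 8, 17, 12]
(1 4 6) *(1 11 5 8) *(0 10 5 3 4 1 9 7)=(0 10 5 8 9 7)(3 4 6 11)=[10, 1, 2, 4, 6, 8, 11, 0, 9, 7, 5, 3]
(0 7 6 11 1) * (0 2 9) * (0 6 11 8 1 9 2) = [7, 0, 2, 3, 4, 5, 8, 11, 1, 6, 10, 9] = (0 7 11 9 6 8 1)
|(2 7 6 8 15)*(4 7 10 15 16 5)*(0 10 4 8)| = 21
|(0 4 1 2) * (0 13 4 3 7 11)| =4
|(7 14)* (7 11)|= |(7 14 11)|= 3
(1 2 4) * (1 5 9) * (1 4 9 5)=(1 2 9 4)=[0, 2, 9, 3, 1, 5, 6, 7, 8, 4]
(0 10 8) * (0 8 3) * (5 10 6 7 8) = [6, 1, 2, 0, 4, 10, 7, 8, 5, 9, 3] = (0 6 7 8 5 10 3)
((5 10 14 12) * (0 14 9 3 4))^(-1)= (0 4 3 9 10 5 12 14)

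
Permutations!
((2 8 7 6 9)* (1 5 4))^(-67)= (1 4 5)(2 6 8 9 7)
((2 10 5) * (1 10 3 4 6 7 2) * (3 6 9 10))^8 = (1 4 10)(2 7 6)(3 9 5)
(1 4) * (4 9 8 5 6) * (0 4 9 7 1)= (0 4)(1 7)(5 6 9 8)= [4, 7, 2, 3, 0, 6, 9, 1, 5, 8]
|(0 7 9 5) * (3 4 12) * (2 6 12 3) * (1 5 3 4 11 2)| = 10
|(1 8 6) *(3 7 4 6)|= 6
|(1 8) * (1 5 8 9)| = 2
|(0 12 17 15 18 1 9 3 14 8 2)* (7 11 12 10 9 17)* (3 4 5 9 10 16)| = 12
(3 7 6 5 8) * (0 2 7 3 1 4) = (0 2 7 6 5 8 1 4) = [2, 4, 7, 3, 0, 8, 5, 6, 1]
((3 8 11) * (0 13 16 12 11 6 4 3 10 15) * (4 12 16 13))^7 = ((16)(0 4 3 8 6 12 11 10 15))^7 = (16)(0 10 12 8 4 15 11 6 3)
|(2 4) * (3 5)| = 2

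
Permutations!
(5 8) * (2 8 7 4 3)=(2 8 5 7 4 3)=[0, 1, 8, 2, 3, 7, 6, 4, 5]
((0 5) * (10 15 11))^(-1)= (0 5)(10 11 15)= ((0 5)(10 15 11))^(-1)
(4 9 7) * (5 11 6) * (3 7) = [0, 1, 2, 7, 9, 11, 5, 4, 8, 3, 10, 6] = (3 7 4 9)(5 11 6)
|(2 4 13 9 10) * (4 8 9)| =4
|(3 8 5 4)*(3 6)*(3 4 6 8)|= |(4 8 5 6)|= 4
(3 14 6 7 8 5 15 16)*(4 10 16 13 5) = [0, 1, 2, 14, 10, 15, 7, 8, 4, 9, 16, 11, 12, 5, 6, 13, 3] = (3 14 6 7 8 4 10 16)(5 15 13)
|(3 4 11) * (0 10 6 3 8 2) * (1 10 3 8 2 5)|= |(0 3 4 11 2)(1 10 6 8 5)|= 5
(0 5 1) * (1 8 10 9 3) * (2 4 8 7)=(0 5 7 2 4 8 10 9 3 1)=[5, 0, 4, 1, 8, 7, 6, 2, 10, 3, 9]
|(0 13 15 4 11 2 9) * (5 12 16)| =|(0 13 15 4 11 2 9)(5 12 16)| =21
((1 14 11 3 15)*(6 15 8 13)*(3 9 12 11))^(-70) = ((1 14 3 8 13 6 15)(9 12 11))^(-70) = (15)(9 11 12)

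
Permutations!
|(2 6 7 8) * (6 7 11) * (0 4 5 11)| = |(0 4 5 11 6)(2 7 8)| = 15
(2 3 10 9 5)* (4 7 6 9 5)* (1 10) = [0, 10, 3, 1, 7, 2, 9, 6, 8, 4, 5] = (1 10 5 2 3)(4 7 6 9)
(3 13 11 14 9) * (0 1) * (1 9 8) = (0 9 3 13 11 14 8 1) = [9, 0, 2, 13, 4, 5, 6, 7, 1, 3, 10, 14, 12, 11, 8]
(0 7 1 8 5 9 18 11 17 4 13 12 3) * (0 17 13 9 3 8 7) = (1 7)(3 17 4 9 18 11 13 12 8 5) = [0, 7, 2, 17, 9, 3, 6, 1, 5, 18, 10, 13, 8, 12, 14, 15, 16, 4, 11]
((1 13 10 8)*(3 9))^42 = ((1 13 10 8)(3 9))^42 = (1 10)(8 13)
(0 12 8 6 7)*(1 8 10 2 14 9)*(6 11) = [12, 8, 14, 3, 4, 5, 7, 0, 11, 1, 2, 6, 10, 13, 9] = (0 12 10 2 14 9 1 8 11 6 7)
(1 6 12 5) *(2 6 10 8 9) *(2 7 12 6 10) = (1 2 10 8 9 7 12 5) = [0, 2, 10, 3, 4, 1, 6, 12, 9, 7, 8, 11, 5]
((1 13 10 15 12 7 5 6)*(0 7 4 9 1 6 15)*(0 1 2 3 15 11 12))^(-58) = ((0 7 5 11 12 4 9 2 3 15)(1 13 10))^(-58) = (0 5 12 9 3)(1 10 13)(2 15 7 11 4)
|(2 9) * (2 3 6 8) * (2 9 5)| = |(2 5)(3 6 8 9)| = 4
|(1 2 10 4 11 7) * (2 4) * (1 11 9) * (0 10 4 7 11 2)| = 10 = |(11)(0 10)(1 7 2 4 9)|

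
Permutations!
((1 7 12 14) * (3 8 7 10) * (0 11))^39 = ((0 11)(1 10 3 8 7 12 14))^39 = (0 11)(1 7 10 12 3 14 8)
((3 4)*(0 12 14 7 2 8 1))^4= (0 2 12 8 14 1 7)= ((0 12 14 7 2 8 1)(3 4))^4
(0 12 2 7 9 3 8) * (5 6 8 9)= (0 12 2 7 5 6 8)(3 9)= [12, 1, 7, 9, 4, 6, 8, 5, 0, 3, 10, 11, 2]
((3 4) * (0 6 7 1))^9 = ((0 6 7 1)(3 4))^9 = (0 6 7 1)(3 4)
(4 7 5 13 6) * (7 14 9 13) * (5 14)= (4 5 7 14 9 13 6)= [0, 1, 2, 3, 5, 7, 4, 14, 8, 13, 10, 11, 12, 6, 9]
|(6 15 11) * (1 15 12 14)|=|(1 15 11 6 12 14)|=6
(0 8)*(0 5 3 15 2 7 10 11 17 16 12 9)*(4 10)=[8, 1, 7, 15, 10, 3, 6, 4, 5, 0, 11, 17, 9, 13, 14, 2, 12, 16]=(0 8 5 3 15 2 7 4 10 11 17 16 12 9)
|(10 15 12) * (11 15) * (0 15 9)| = 6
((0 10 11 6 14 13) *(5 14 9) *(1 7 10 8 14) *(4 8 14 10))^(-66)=(14)(1 6 8)(4 5 11)(7 9 10)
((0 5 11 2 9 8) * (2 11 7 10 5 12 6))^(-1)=(0 8 9 2 6 12)(5 10 7)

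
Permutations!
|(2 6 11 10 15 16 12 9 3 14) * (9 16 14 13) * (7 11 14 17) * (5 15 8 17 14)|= |(2 6 5 15 14)(3 13 9)(7 11 10 8 17)(12 16)|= 30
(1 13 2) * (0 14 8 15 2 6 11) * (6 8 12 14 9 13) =[9, 6, 1, 3, 4, 5, 11, 7, 15, 13, 10, 0, 14, 8, 12, 2] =(0 9 13 8 15 2 1 6 11)(12 14)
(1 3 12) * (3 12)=(1 12)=[0, 12, 2, 3, 4, 5, 6, 7, 8, 9, 10, 11, 1]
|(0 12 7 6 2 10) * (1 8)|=6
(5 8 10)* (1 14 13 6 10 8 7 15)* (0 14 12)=(0 14 13 6 10 5 7 15 1 12)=[14, 12, 2, 3, 4, 7, 10, 15, 8, 9, 5, 11, 0, 6, 13, 1]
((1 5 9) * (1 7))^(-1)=((1 5 9 7))^(-1)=(1 7 9 5)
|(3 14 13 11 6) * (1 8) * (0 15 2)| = |(0 15 2)(1 8)(3 14 13 11 6)| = 30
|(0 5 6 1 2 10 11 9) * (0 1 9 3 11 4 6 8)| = 6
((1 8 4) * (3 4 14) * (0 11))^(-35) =(14)(0 11)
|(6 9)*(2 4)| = |(2 4)(6 9)| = 2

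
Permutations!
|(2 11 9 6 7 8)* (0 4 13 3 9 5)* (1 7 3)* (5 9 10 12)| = |(0 4 13 1 7 8 2 11 9 6 3 10 12 5)| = 14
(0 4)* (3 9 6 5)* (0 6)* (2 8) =(0 4 6 5 3 9)(2 8) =[4, 1, 8, 9, 6, 3, 5, 7, 2, 0]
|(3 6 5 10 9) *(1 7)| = |(1 7)(3 6 5 10 9)| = 10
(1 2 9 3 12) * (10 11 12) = (1 2 9 3 10 11 12) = [0, 2, 9, 10, 4, 5, 6, 7, 8, 3, 11, 12, 1]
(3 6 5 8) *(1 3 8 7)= (8)(1 3 6 5 7)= [0, 3, 2, 6, 4, 7, 5, 1, 8]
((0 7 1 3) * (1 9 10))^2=(0 9 1)(3 7 10)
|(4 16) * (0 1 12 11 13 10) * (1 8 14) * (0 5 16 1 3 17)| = |(0 8 14 3 17)(1 12 11 13 10 5 16 4)| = 40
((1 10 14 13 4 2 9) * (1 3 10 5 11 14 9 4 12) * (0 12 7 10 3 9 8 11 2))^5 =((0 12 1 5 2 4)(7 10 8 11 14 13))^5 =(0 4 2 5 1 12)(7 13 14 11 8 10)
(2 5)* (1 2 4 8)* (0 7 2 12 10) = (0 7 2 5 4 8 1 12 10) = [7, 12, 5, 3, 8, 4, 6, 2, 1, 9, 0, 11, 10]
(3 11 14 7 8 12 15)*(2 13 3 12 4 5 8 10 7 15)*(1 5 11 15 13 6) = (1 5 8 4 11 14 13 3 15 12 2 6)(7 10) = [0, 5, 6, 15, 11, 8, 1, 10, 4, 9, 7, 14, 2, 3, 13, 12]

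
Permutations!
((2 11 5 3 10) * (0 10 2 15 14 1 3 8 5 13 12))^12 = ((0 10 15 14 1 3 2 11 13 12)(5 8))^12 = (0 15 1 2 13)(3 11 12 10 14)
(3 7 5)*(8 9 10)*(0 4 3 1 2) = (0 4 3 7 5 1 2)(8 9 10) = [4, 2, 0, 7, 3, 1, 6, 5, 9, 10, 8]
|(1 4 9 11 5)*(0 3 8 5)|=|(0 3 8 5 1 4 9 11)|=8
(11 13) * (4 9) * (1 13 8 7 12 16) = [0, 13, 2, 3, 9, 5, 6, 12, 7, 4, 10, 8, 16, 11, 14, 15, 1] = (1 13 11 8 7 12 16)(4 9)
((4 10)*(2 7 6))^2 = ((2 7 6)(4 10))^2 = (10)(2 6 7)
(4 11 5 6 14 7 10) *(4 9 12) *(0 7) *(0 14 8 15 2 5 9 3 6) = (0 7 10 3 6 8 15 2 5)(4 11 9 12) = [7, 1, 5, 6, 11, 0, 8, 10, 15, 12, 3, 9, 4, 13, 14, 2]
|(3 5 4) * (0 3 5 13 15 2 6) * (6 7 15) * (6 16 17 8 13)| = 12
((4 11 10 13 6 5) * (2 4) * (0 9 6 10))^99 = (0 9 6 5 2 4 11)(10 13)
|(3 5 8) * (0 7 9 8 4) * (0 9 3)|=7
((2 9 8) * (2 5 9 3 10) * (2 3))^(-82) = (10)(5 8 9)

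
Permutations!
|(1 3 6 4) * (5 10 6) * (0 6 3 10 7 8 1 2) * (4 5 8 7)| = 20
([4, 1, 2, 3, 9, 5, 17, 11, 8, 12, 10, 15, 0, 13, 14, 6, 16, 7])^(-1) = [12, 1, 2, 3, 0, 5, 15, 17, 8, 4, 10, 7, 9, 13, 14, 11, 16, 6]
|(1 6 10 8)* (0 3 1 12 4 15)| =9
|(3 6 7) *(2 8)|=6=|(2 8)(3 6 7)|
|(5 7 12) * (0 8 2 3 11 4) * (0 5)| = 9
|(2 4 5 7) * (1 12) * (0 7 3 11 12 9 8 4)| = |(0 7 2)(1 9 8 4 5 3 11 12)| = 24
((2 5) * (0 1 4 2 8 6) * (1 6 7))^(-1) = (0 6)(1 7 8 5 2 4)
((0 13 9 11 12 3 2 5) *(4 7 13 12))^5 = ((0 12 3 2 5)(4 7 13 9 11))^5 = (13)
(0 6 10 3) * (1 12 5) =[6, 12, 2, 0, 4, 1, 10, 7, 8, 9, 3, 11, 5] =(0 6 10 3)(1 12 5)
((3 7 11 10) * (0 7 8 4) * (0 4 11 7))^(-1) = ((3 8 11 10))^(-1) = (3 10 11 8)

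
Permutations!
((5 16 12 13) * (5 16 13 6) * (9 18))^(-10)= ((5 13 16 12 6)(9 18))^(-10)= (18)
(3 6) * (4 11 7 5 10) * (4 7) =(3 6)(4 11)(5 10 7) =[0, 1, 2, 6, 11, 10, 3, 5, 8, 9, 7, 4]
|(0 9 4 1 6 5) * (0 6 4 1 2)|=|(0 9 1 4 2)(5 6)|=10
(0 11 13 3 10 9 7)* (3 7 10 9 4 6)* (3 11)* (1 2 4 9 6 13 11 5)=(0 3 6 5 1 2 4 13 7)(9 10)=[3, 2, 4, 6, 13, 1, 5, 0, 8, 10, 9, 11, 12, 7]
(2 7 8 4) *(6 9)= (2 7 8 4)(6 9)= [0, 1, 7, 3, 2, 5, 9, 8, 4, 6]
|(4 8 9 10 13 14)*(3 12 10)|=8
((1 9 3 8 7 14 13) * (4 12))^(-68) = ((1 9 3 8 7 14 13)(4 12))^(-68) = (1 3 7 13 9 8 14)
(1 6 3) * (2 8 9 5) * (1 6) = [0, 1, 8, 6, 4, 2, 3, 7, 9, 5] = (2 8 9 5)(3 6)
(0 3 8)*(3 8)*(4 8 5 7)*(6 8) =(0 5 7 4 6 8) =[5, 1, 2, 3, 6, 7, 8, 4, 0]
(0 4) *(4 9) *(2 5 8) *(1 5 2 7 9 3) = (0 3 1 5 8 7 9 4) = [3, 5, 2, 1, 0, 8, 6, 9, 7, 4]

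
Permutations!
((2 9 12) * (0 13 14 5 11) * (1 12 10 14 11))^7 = (14)(0 13 11)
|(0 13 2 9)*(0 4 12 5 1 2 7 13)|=|(1 2 9 4 12 5)(7 13)|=6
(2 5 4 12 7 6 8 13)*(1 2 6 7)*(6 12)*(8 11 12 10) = (1 2 5 4 6 11 12)(8 13 10) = [0, 2, 5, 3, 6, 4, 11, 7, 13, 9, 8, 12, 1, 10]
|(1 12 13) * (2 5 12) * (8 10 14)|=15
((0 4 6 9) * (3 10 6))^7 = (0 4 3 10 6 9) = ((0 4 3 10 6 9))^7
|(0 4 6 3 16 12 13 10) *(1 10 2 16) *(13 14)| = 30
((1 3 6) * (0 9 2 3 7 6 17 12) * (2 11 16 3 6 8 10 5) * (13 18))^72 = (18)(0 11 3 12 9 16 17)(1 8 5 6 7 10 2)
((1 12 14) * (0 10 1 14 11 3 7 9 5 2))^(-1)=(14)(0 2 5 9 7 3 11 12 1 10)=((14)(0 10 1 12 11 3 7 9 5 2))^(-1)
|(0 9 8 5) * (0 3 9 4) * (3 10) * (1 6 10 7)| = 8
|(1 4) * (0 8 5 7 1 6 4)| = 10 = |(0 8 5 7 1)(4 6)|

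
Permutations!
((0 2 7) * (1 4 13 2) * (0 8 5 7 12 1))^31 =(1 4 13 2 12)(5 7 8)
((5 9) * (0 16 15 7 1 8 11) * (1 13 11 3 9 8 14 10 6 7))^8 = (0 13 6 14 15)(1 16 11 7 10)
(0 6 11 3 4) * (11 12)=(0 6 12 11 3 4)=[6, 1, 2, 4, 0, 5, 12, 7, 8, 9, 10, 3, 11]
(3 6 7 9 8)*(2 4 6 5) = (2 4 6 7 9 8 3 5) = [0, 1, 4, 5, 6, 2, 7, 9, 3, 8]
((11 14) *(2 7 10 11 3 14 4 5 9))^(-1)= (2 9 5 4 11 10 7)(3 14)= ((2 7 10 11 4 5 9)(3 14))^(-1)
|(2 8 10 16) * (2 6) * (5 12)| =|(2 8 10 16 6)(5 12)| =10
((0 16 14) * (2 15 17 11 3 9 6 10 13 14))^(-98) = (0 13 6 3 17 2)(9 11 15 16 14 10)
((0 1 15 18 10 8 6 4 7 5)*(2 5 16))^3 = ((0 1 15 18 10 8 6 4 7 16 2 5))^3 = (0 18 6 16)(1 10 4 2)(5 15 8 7)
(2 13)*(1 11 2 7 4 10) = [0, 11, 13, 3, 10, 5, 6, 4, 8, 9, 1, 2, 12, 7] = (1 11 2 13 7 4 10)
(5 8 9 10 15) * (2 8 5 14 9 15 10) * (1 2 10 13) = (1 2 8 15 14 9 10 13) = [0, 2, 8, 3, 4, 5, 6, 7, 15, 10, 13, 11, 12, 1, 9, 14]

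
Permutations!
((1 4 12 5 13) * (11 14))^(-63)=((1 4 12 5 13)(11 14))^(-63)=(1 12 13 4 5)(11 14)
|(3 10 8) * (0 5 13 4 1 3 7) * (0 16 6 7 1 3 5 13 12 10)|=60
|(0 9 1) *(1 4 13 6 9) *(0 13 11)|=|(0 1 13 6 9 4 11)|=7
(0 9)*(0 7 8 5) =(0 9 7 8 5) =[9, 1, 2, 3, 4, 0, 6, 8, 5, 7]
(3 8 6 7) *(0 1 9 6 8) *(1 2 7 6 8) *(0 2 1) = (0 1 9 8)(2 7 3) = [1, 9, 7, 2, 4, 5, 6, 3, 0, 8]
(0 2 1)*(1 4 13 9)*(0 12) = (0 2 4 13 9 1 12) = [2, 12, 4, 3, 13, 5, 6, 7, 8, 1, 10, 11, 0, 9]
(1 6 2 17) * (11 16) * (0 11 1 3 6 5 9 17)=[11, 5, 0, 6, 4, 9, 2, 7, 8, 17, 10, 16, 12, 13, 14, 15, 1, 3]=(0 11 16 1 5 9 17 3 6 2)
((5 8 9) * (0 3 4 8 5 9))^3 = (9)(0 8 4 3)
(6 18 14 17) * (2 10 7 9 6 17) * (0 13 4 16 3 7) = (0 13 4 16 3 7 9 6 18 14 2 10) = [13, 1, 10, 7, 16, 5, 18, 9, 8, 6, 0, 11, 12, 4, 2, 15, 3, 17, 14]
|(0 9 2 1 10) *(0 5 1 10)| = 6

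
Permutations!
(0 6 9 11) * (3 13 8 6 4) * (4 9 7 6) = (0 9 11)(3 13 8 4)(6 7) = [9, 1, 2, 13, 3, 5, 7, 6, 4, 11, 10, 0, 12, 8]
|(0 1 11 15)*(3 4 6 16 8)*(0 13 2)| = |(0 1 11 15 13 2)(3 4 6 16 8)| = 30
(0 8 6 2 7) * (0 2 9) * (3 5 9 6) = (0 8 3 5 9)(2 7) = [8, 1, 7, 5, 4, 9, 6, 2, 3, 0]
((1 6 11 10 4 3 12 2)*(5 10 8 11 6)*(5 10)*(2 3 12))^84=(12)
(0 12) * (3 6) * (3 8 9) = [12, 1, 2, 6, 4, 5, 8, 7, 9, 3, 10, 11, 0] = (0 12)(3 6 8 9)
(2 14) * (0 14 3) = (0 14 2 3) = [14, 1, 3, 0, 4, 5, 6, 7, 8, 9, 10, 11, 12, 13, 2]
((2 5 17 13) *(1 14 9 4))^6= ((1 14 9 4)(2 5 17 13))^6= (1 9)(2 17)(4 14)(5 13)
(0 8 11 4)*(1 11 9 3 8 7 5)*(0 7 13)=(0 13)(1 11 4 7 5)(3 8 9)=[13, 11, 2, 8, 7, 1, 6, 5, 9, 3, 10, 4, 12, 0]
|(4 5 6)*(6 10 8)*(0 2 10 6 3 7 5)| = 9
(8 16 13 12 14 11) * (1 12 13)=(1 12 14 11 8 16)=[0, 12, 2, 3, 4, 5, 6, 7, 16, 9, 10, 8, 14, 13, 11, 15, 1]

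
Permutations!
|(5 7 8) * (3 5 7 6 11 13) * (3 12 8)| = |(3 5 6 11 13 12 8 7)| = 8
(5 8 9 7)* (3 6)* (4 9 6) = (3 4 9 7 5 8 6) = [0, 1, 2, 4, 9, 8, 3, 5, 6, 7]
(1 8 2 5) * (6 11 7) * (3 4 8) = (1 3 4 8 2 5)(6 11 7) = [0, 3, 5, 4, 8, 1, 11, 6, 2, 9, 10, 7]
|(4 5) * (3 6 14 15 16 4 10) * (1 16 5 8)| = 12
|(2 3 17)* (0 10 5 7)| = 12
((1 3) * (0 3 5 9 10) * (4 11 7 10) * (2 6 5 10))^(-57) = (0 10 1 3)(2 7 11 4 9 5 6)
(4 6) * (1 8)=(1 8)(4 6)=[0, 8, 2, 3, 6, 5, 4, 7, 1]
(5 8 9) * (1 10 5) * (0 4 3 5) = (0 4 3 5 8 9 1 10) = [4, 10, 2, 5, 3, 8, 6, 7, 9, 1, 0]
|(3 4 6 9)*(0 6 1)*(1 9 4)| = |(0 6 4 9 3 1)| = 6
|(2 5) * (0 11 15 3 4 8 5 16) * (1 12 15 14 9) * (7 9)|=14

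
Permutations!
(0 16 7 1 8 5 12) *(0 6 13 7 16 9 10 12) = (16)(0 9 10 12 6 13 7 1 8 5) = [9, 8, 2, 3, 4, 0, 13, 1, 5, 10, 12, 11, 6, 7, 14, 15, 16]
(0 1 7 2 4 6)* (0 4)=(0 1 7 2)(4 6)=[1, 7, 0, 3, 6, 5, 4, 2]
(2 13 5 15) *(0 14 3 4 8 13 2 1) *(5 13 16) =[14, 0, 2, 4, 8, 15, 6, 7, 16, 9, 10, 11, 12, 13, 3, 1, 5] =(0 14 3 4 8 16 5 15 1)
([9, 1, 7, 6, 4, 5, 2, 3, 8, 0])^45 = [9, 1, 7, 6, 4, 5, 2, 3, 8, 0]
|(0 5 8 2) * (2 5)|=2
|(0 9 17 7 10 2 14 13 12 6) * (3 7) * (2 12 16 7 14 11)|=22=|(0 9 17 3 14 13 16 7 10 12 6)(2 11)|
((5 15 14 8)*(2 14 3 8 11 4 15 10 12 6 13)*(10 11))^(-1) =(2 13 6 12 10 14)(3 15 4 11 5 8)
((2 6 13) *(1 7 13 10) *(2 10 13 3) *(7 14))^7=((1 14 7 3 2 6 13 10))^7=(1 10 13 6 2 3 7 14)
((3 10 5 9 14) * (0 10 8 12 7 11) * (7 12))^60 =(0 8 9)(3 5 11)(7 14 10)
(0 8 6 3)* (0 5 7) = (0 8 6 3 5 7) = [8, 1, 2, 5, 4, 7, 3, 0, 6]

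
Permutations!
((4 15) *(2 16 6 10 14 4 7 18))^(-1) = (2 18 7 15 4 14 10 6 16)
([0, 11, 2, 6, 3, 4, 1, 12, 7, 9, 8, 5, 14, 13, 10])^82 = [0, 3, 2, 5, 11, 1, 4, 14, 12, 9, 7, 6, 10, 13, 8]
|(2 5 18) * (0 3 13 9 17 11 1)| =|(0 3 13 9 17 11 1)(2 5 18)| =21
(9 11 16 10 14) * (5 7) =(5 7)(9 11 16 10 14) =[0, 1, 2, 3, 4, 7, 6, 5, 8, 11, 14, 16, 12, 13, 9, 15, 10]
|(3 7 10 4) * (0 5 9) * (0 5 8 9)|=4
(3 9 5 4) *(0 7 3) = [7, 1, 2, 9, 0, 4, 6, 3, 8, 5] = (0 7 3 9 5 4)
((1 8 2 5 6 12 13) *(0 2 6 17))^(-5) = (0 17 5 2) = ((0 2 5 17)(1 8 6 12 13))^(-5)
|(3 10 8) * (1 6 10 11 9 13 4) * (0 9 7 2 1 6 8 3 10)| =35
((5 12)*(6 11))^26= ((5 12)(6 11))^26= (12)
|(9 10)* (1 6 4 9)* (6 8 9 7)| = |(1 8 9 10)(4 7 6)| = 12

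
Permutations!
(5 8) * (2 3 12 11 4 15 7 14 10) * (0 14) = (0 14 10 2 3 12 11 4 15 7)(5 8) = [14, 1, 3, 12, 15, 8, 6, 0, 5, 9, 2, 4, 11, 13, 10, 7]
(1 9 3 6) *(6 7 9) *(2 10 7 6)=(1 2 10 7 9 3 6)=[0, 2, 10, 6, 4, 5, 1, 9, 8, 3, 7]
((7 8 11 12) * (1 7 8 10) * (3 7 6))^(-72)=(12)(1 7 6 10 3)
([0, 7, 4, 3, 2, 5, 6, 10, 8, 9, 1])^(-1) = [0, 10, 4, 3, 2, 5, 6, 1, 8, 9, 7]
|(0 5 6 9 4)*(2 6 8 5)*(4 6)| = 6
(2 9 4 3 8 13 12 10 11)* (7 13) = (2 9 4 3 8 7 13 12 10 11) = [0, 1, 9, 8, 3, 5, 6, 13, 7, 4, 11, 2, 10, 12]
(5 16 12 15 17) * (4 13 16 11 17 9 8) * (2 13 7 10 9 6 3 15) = [0, 1, 13, 15, 7, 11, 3, 10, 4, 8, 9, 17, 2, 16, 14, 6, 12, 5] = (2 13 16 12)(3 15 6)(4 7 10 9 8)(5 11 17)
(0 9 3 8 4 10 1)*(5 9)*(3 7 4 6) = (0 5 9 7 4 10 1)(3 8 6) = [5, 0, 2, 8, 10, 9, 3, 4, 6, 7, 1]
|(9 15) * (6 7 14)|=6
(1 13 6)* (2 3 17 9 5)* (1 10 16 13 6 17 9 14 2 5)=(1 6 10 16 13 17 14 2 3 9)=[0, 6, 3, 9, 4, 5, 10, 7, 8, 1, 16, 11, 12, 17, 2, 15, 13, 14]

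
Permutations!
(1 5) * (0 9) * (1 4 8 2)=[9, 5, 1, 3, 8, 4, 6, 7, 2, 0]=(0 9)(1 5 4 8 2)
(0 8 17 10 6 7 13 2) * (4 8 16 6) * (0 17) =(0 16 6 7 13 2 17 10 4 8) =[16, 1, 17, 3, 8, 5, 7, 13, 0, 9, 4, 11, 12, 2, 14, 15, 6, 10]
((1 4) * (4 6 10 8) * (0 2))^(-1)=(0 2)(1 4 8 10 6)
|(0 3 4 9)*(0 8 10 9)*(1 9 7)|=|(0 3 4)(1 9 8 10 7)|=15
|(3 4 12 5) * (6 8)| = 4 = |(3 4 12 5)(6 8)|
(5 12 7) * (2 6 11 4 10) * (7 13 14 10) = (2 6 11 4 7 5 12 13 14 10) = [0, 1, 6, 3, 7, 12, 11, 5, 8, 9, 2, 4, 13, 14, 10]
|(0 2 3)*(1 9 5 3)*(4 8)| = |(0 2 1 9 5 3)(4 8)| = 6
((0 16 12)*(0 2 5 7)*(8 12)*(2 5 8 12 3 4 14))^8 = (0 5 16 7 12)(2 4 8 14 3)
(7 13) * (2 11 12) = [0, 1, 11, 3, 4, 5, 6, 13, 8, 9, 10, 12, 2, 7] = (2 11 12)(7 13)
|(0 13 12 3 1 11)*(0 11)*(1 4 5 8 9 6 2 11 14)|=13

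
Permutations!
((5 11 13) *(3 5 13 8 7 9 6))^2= (13)(3 11 7 6 5 8 9)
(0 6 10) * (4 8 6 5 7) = (0 5 7 4 8 6 10) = [5, 1, 2, 3, 8, 7, 10, 4, 6, 9, 0]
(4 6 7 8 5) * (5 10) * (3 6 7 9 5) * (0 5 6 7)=(0 5 4)(3 7 8 10)(6 9)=[5, 1, 2, 7, 0, 4, 9, 8, 10, 6, 3]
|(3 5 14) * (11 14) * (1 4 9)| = |(1 4 9)(3 5 11 14)| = 12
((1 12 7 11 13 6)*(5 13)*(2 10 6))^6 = ((1 12 7 11 5 13 2 10 6))^6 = (1 2 11)(5 12 10)(6 13 7)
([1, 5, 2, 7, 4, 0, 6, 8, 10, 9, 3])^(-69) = (3 10 8 7)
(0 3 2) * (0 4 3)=(2 4 3)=[0, 1, 4, 2, 3]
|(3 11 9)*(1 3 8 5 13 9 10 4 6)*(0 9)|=30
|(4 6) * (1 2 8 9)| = 4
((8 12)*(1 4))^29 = (1 4)(8 12)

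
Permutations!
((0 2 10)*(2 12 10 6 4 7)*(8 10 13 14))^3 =(0 14)(2 7 4 6)(8 12)(10 13)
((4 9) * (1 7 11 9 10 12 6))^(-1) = ((1 7 11 9 4 10 12 6))^(-1) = (1 6 12 10 4 9 11 7)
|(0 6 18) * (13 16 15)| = |(0 6 18)(13 16 15)| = 3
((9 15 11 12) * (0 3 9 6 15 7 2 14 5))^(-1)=((0 3 9 7 2 14 5)(6 15 11 12))^(-1)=(0 5 14 2 7 9 3)(6 12 11 15)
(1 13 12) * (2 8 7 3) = (1 13 12)(2 8 7 3) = [0, 13, 8, 2, 4, 5, 6, 3, 7, 9, 10, 11, 1, 12]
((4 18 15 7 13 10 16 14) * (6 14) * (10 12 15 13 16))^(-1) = (4 14 6 16 7 15 12 13 18)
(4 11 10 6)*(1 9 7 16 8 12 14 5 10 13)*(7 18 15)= [0, 9, 2, 3, 11, 10, 4, 16, 12, 18, 6, 13, 14, 1, 5, 7, 8, 17, 15]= (1 9 18 15 7 16 8 12 14 5 10 6 4 11 13)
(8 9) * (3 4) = (3 4)(8 9) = [0, 1, 2, 4, 3, 5, 6, 7, 9, 8]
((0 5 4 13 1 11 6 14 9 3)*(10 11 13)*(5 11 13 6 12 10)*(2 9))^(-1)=(0 3 9 2 14 6 1 13 10 12 11)(4 5)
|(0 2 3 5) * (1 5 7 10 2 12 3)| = 8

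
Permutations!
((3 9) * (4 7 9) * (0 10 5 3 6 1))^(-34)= ((0 10 5 3 4 7 9 6 1))^(-34)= (0 5 4 9 1 10 3 7 6)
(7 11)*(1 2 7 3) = (1 2 7 11 3) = [0, 2, 7, 1, 4, 5, 6, 11, 8, 9, 10, 3]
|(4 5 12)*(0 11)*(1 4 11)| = 6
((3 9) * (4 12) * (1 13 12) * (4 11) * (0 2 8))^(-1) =((0 2 8)(1 13 12 11 4)(3 9))^(-1) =(0 8 2)(1 4 11 12 13)(3 9)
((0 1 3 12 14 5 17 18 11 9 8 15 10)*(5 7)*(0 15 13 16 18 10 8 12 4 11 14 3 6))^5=(0 6 1)(5 13)(7 8)(10 18)(14 15)(16 17)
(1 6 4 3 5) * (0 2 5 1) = [2, 6, 5, 1, 3, 0, 4] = (0 2 5)(1 6 4 3)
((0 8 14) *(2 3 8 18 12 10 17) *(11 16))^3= (0 10 3)(2 14 12)(8 18 17)(11 16)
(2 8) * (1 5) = (1 5)(2 8) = [0, 5, 8, 3, 4, 1, 6, 7, 2]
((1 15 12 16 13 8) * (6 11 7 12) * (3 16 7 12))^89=((1 15 6 11 12 7 3 16 13 8))^89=(1 8 13 16 3 7 12 11 6 15)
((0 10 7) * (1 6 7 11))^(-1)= (0 7 6 1 11 10)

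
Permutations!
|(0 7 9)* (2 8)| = 6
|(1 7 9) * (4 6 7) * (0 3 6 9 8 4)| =|(0 3 6 7 8 4 9 1)| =8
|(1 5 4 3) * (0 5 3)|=6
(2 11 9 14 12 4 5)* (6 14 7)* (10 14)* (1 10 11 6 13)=(1 10 14 12 4 5 2 6 11 9 7 13)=[0, 10, 6, 3, 5, 2, 11, 13, 8, 7, 14, 9, 4, 1, 12]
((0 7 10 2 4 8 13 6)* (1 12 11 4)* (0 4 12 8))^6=(0 13 2)(1 7 6)(4 8 10)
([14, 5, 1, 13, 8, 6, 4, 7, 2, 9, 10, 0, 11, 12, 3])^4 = [12, 8, 4, 0, 5, 2, 1, 7, 6, 9, 10, 13, 3, 14, 11]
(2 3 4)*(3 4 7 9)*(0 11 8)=[11, 1, 4, 7, 2, 5, 6, 9, 0, 3, 10, 8]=(0 11 8)(2 4)(3 7 9)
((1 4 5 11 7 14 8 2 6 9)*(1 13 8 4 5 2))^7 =(1 6 7 8 2 11 13 4 5 9 14)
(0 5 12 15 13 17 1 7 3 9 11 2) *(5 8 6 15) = (0 8 6 15 13 17 1 7 3 9 11 2)(5 12) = [8, 7, 0, 9, 4, 12, 15, 3, 6, 11, 10, 2, 5, 17, 14, 13, 16, 1]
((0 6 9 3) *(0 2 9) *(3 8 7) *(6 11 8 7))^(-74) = (0 8)(2 7)(3 9)(6 11)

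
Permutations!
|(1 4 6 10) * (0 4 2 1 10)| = 6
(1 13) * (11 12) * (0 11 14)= (0 11 12 14)(1 13)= [11, 13, 2, 3, 4, 5, 6, 7, 8, 9, 10, 12, 14, 1, 0]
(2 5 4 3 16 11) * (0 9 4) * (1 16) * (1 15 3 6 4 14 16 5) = (0 9 14 16 11 2 1 5)(3 15)(4 6) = [9, 5, 1, 15, 6, 0, 4, 7, 8, 14, 10, 2, 12, 13, 16, 3, 11]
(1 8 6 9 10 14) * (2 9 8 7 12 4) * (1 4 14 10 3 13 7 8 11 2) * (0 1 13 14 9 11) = [1, 8, 11, 14, 13, 5, 0, 12, 6, 3, 10, 2, 9, 7, 4] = (0 1 8 6)(2 11)(3 14 4 13 7 12 9)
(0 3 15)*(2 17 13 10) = [3, 1, 17, 15, 4, 5, 6, 7, 8, 9, 2, 11, 12, 10, 14, 0, 16, 13] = (0 3 15)(2 17 13 10)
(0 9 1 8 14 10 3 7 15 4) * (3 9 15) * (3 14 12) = (0 15 4)(1 8 12 3 7 14 10 9) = [15, 8, 2, 7, 0, 5, 6, 14, 12, 1, 9, 11, 3, 13, 10, 4]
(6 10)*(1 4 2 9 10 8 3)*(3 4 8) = (1 8 4 2 9 10 6 3) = [0, 8, 9, 1, 2, 5, 3, 7, 4, 10, 6]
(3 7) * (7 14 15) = (3 14 15 7) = [0, 1, 2, 14, 4, 5, 6, 3, 8, 9, 10, 11, 12, 13, 15, 7]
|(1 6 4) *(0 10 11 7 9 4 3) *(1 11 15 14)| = 28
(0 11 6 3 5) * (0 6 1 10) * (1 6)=(0 11 6 3 5 1 10)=[11, 10, 2, 5, 4, 1, 3, 7, 8, 9, 0, 6]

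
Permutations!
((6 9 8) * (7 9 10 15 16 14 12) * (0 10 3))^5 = (0 12 3 14 6 16 8 15 9 10 7)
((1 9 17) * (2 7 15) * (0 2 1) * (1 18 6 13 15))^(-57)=(0 1)(2 9)(6 18 15 13)(7 17)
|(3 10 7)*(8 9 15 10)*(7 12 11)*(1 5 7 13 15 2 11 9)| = 35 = |(1 5 7 3 8)(2 11 13 15 10 12 9)|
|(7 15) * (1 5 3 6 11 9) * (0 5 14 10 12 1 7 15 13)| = |(15)(0 5 3 6 11 9 7 13)(1 14 10 12)| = 8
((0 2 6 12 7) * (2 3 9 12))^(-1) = (0 7 12 9 3)(2 6)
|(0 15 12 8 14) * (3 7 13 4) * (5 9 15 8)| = 12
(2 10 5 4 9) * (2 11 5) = (2 10)(4 9 11 5) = [0, 1, 10, 3, 9, 4, 6, 7, 8, 11, 2, 5]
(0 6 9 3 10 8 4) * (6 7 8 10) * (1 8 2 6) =(10)(0 7 2 6 9 3 1 8 4) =[7, 8, 6, 1, 0, 5, 9, 2, 4, 3, 10]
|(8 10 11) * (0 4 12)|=3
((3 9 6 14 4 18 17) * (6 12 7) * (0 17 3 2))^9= (3 9 12 7 6 14 4 18)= ((0 17 2)(3 9 12 7 6 14 4 18))^9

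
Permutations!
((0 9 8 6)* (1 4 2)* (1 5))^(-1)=(0 6 8 9)(1 5 2 4)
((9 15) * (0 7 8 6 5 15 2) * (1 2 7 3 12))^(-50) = ((0 3 12 1 2)(5 15 9 7 8 6))^(-50) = (5 8 9)(6 7 15)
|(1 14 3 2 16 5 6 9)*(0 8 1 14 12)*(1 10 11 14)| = 13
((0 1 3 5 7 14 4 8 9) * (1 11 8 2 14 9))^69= (14)(0 5 8 9 3 11 7 1)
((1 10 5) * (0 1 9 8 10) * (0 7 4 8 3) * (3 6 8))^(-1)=((0 1 7 4 3)(5 9 6 8 10))^(-1)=(0 3 4 7 1)(5 10 8 6 9)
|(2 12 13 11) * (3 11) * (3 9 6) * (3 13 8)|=15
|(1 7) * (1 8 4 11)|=|(1 7 8 4 11)|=5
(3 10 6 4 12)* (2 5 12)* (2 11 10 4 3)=(2 5 12)(3 4 11 10 6)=[0, 1, 5, 4, 11, 12, 3, 7, 8, 9, 6, 10, 2]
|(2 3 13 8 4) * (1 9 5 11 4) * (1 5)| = 14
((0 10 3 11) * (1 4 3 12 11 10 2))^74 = (0 1 3 12)(2 4 10 11)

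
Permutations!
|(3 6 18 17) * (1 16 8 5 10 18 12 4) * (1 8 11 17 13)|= 13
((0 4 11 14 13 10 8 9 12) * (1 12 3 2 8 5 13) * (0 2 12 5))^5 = ((0 4 11 14 1 5 13 10)(2 8 9 3 12))^5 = (0 5 11 10 1 4 13 14)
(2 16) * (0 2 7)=[2, 1, 16, 3, 4, 5, 6, 0, 8, 9, 10, 11, 12, 13, 14, 15, 7]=(0 2 16 7)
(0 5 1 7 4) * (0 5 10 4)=(0 10 4 5 1 7)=[10, 7, 2, 3, 5, 1, 6, 0, 8, 9, 4]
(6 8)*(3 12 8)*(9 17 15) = [0, 1, 2, 12, 4, 5, 3, 7, 6, 17, 10, 11, 8, 13, 14, 9, 16, 15] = (3 12 8 6)(9 17 15)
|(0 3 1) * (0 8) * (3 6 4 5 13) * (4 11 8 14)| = |(0 6 11 8)(1 14 4 5 13 3)| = 12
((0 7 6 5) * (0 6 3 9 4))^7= ((0 7 3 9 4)(5 6))^7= (0 3 4 7 9)(5 6)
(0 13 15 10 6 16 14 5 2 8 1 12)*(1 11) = (0 13 15 10 6 16 14 5 2 8 11 1 12) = [13, 12, 8, 3, 4, 2, 16, 7, 11, 9, 6, 1, 0, 15, 5, 10, 14]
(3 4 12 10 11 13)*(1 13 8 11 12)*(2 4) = [0, 13, 4, 2, 1, 5, 6, 7, 11, 9, 12, 8, 10, 3] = (1 13 3 2 4)(8 11)(10 12)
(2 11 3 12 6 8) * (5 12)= (2 11 3 5 12 6 8)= [0, 1, 11, 5, 4, 12, 8, 7, 2, 9, 10, 3, 6]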